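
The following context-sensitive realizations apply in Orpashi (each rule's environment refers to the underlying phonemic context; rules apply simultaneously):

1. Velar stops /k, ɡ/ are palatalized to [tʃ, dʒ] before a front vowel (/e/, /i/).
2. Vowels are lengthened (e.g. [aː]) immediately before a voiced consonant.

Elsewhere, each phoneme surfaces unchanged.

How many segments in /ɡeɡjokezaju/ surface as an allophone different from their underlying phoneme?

Segments that undergo a rule: /ɡ/ → [dʒ] (rule 1); /e/ → [eː] (rule 2); /k/ → [tʃ] (rule 1); /e/ → [eː] (rule 2); /a/ → [aː] (rule 2).
All other segments surface unchanged.

5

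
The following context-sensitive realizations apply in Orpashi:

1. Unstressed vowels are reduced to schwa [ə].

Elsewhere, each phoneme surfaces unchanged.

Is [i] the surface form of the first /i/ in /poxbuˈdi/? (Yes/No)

Yes

/i/ — word-final; rule 1 does not apply here → [i].
The actual realization is [i], which matches [i].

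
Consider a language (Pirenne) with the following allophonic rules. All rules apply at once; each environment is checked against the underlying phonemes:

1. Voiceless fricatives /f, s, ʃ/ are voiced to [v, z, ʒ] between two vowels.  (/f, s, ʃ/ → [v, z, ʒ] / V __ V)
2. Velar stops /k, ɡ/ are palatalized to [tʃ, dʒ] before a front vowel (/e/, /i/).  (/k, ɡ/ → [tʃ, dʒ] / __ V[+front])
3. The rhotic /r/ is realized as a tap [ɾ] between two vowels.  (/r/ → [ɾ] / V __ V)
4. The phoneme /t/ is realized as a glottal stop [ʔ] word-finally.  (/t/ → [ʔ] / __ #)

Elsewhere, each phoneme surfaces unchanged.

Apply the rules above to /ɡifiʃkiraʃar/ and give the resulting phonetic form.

/ɡ/ (word-initial) occurs before a front vowel → [dʒ] by rule 2.
/i/ (between /ɡ/ and /f/): no rule targets it → [i].
Rule 1 applies to /f/ (between /i/ and /i/: between two vowels) → [v].
/i/ (between /f/ and /ʃ/) is unaffected → [i].
/ʃ/ — between /i/ and /k/; rule 1 does not apply here → [ʃ].
/k/ meets the environment for rule 2 (before a front vowel) → [tʃ].
/i/ — not in any rule's target class → [i].
/r/ (between /i/ and /a/) occurs between two vowels → [ɾ] by rule 3.
/a/ (between /r/ and /ʃ/): no rule targets it → [a].
/ʃ/ — between /a/ and /a/, between two vowels — surfaces as [ʒ] (rule 1).
/a/ — not in any rule's target class → [a].
/r/ (word-final) fails the environment for rule 3, so it stays [r].

[dʒiviʃtʃiɾaʒar]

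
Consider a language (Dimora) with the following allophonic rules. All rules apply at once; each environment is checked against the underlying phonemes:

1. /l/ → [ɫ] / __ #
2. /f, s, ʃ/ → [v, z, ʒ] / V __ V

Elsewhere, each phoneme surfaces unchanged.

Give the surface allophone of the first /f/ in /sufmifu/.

[f]

/f/ (between /u/ and /m/) fails the environment for rule 2, so it stays [f].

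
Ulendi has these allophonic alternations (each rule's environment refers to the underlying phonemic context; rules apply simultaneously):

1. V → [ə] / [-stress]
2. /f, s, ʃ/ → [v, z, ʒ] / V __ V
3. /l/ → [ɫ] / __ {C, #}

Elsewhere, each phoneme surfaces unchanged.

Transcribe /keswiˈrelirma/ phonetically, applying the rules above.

[kəswəˈrelərmə]

/e/ (between /k/ and /s/) occurs in an unstressed syllable → [ə] by rule 1.
/s/ (between /e/ and /w/) fails the environment for rule 2, so it stays [s].
/i/ (between /w/ and /r/) occurs in an unstressed syllable → [ə] by rule 1.
/e/ (between /r/ and /l/): rule 1 targets it, but not in an unstressed syllable → unchanged [e].
/l/ (between /e/ and /i/) fails the environment for rule 3, so it stays [l].
/i/ (between /l/ and /r/): in an unstressed syllable, so rule 1 applies → [ə].
/a/ (word-final): in an unstressed syllable, so rule 1 applies → [ə].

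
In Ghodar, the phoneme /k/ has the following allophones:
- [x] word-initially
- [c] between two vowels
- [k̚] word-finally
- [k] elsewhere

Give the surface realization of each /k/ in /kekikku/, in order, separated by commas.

[x], [c], [k], [k]

Occurrence 1 (position 1): word-initially → [x].
Occurrence 2 (position 3): between two vowels → [c].
Occurrence 3 (position 5): no conditioning environment matches → elsewhere allophone [k].
Occurrence 4 (position 6): no conditioning environment matches → elsewhere allophone [k].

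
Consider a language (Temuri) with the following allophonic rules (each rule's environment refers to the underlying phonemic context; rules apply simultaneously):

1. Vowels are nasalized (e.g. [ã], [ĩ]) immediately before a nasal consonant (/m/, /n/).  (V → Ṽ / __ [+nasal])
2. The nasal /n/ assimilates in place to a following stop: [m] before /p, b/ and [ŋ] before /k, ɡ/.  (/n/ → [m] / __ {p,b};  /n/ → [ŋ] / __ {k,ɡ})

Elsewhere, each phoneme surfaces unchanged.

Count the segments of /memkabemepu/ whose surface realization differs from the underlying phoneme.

2

Segments that undergo a rule: /e/ → [ẽ] (rule 1); /e/ → [ẽ] (rule 1).
All other segments surface unchanged.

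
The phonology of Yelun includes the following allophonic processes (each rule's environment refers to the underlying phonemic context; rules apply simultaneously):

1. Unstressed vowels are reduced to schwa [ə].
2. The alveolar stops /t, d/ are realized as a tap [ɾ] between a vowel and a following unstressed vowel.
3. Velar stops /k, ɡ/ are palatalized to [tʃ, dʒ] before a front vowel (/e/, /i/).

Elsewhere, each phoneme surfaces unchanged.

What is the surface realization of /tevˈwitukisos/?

[təvˈwiɾətʃəsəs]

/t/ (word-initial): rule 2 targets it, but not between a vowel and a following unstressed vowel → unchanged [t].
/e/ (between /t/ and /v/) occurs in an unstressed syllable → [ə] by rule 1.
/i/ (between /w/ and /t/) is in the target of rule 1 but the environment (in an unstressed syllable) is not met → [i].
Rule 2 applies to /t/ (between /i/ and /u/: between a vowel and a following unstressed vowel) → [ɾ].
/u/ meets the environment for rule 1 (in an unstressed syllable) → [ə].
/k/ (between /u/ and /i/): before a front vowel, so rule 3 applies → [tʃ].
/i/ meets the environment for rule 1 (in an unstressed syllable) → [ə].
/o/ meets the environment for rule 1 (in an unstressed syllable) → [ə].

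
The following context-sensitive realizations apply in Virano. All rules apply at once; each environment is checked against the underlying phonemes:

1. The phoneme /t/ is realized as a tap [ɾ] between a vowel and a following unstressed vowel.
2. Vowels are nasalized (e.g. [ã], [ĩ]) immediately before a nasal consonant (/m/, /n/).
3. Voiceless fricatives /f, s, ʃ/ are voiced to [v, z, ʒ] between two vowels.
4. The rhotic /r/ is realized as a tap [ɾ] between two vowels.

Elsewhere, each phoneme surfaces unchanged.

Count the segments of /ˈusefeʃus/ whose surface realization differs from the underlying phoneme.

3

Segments that undergo a rule: /s/ → [z] (rule 3); /f/ → [v] (rule 3); /ʃ/ → [ʒ] (rule 3).
All other segments surface unchanged.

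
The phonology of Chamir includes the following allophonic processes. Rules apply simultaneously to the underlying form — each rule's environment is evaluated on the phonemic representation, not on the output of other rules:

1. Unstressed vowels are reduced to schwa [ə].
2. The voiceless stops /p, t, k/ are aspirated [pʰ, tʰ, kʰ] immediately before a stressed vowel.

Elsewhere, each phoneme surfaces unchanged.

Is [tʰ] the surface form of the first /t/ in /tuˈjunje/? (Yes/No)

No

/t/ (word-initial) fails the environment for rule 2, so it stays [t].
The actual realization is [t], not [tʰ].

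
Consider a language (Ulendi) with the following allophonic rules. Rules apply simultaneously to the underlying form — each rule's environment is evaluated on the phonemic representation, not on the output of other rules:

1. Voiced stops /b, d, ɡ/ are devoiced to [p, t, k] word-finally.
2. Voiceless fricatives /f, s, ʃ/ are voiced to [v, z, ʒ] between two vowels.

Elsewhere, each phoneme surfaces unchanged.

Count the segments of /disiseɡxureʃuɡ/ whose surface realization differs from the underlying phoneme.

Segments that undergo a rule: /s/ → [z] (rule 2); /s/ → [z] (rule 2); /ʃ/ → [ʒ] (rule 2); /ɡ/ → [k] (rule 1).
All other segments surface unchanged.

4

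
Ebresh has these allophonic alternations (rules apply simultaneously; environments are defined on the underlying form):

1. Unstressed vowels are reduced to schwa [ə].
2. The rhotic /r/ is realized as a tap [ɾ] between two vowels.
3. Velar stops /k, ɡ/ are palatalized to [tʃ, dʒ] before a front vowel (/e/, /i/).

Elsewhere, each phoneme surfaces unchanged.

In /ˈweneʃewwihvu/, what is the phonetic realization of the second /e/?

/e/ meets the environment for rule 1 (in an unstressed syllable) → [ə].

[ə]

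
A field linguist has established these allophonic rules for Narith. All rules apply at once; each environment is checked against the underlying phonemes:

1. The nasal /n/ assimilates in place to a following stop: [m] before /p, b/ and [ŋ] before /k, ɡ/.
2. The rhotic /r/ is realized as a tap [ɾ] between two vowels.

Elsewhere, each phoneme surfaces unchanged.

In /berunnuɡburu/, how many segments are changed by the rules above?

Segments that undergo a rule: /r/ → [ɾ] (rule 2); /r/ → [ɾ] (rule 2).
All other segments surface unchanged.

2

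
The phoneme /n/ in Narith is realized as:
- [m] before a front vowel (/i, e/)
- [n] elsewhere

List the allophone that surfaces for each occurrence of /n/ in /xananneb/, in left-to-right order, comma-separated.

Occurrence 1 (position 3): no conditioning environment matches → elsewhere allophone [n].
Occurrence 2 (position 5): no conditioning environment matches → elsewhere allophone [n].
Occurrence 3 (position 6): before a front vowel (/i, e/) → [m].

[n], [n], [m]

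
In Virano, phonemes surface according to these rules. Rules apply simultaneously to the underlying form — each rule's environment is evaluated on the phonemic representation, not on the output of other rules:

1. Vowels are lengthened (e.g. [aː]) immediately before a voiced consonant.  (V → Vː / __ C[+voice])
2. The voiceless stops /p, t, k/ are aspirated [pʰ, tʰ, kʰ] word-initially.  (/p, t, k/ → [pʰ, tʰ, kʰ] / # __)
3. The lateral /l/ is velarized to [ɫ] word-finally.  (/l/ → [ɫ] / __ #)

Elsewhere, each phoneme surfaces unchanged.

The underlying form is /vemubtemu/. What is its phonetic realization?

[veːmuːbteːmu]

/v/ (word-initial) is unaffected → [v].
/e/ (between /v/ and /m/): before a voiced consonant, so rule 1 applies → [eː].
/m/ stays [m].
/u/ (between /m/ and /b/): before a voiced consonant, so rule 1 applies → [uː].
/b/ (between /u/ and /t/): no rule targets it → [b].
/t/ (between /b/ and /e/) fails the environment for rule 2, so it stays [t].
/e/ meets the environment for rule 1 (before a voiced consonant) → [eː].
/m/ — not in any rule's target class → [m].
/u/ — word-final; rule 1 does not apply here → [u].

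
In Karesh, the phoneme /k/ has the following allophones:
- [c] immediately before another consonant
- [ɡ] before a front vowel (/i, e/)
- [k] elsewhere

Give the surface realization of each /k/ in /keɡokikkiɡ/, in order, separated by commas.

[ɡ], [ɡ], [c], [ɡ]

Occurrence 1 (position 1): before a front vowel (/i, e/) → [ɡ].
Occurrence 2 (position 5): before a front vowel (/i, e/) → [ɡ].
Occurrence 3 (position 7): immediately before another consonant → [c].
Occurrence 4 (position 8): before a front vowel (/i, e/) → [ɡ].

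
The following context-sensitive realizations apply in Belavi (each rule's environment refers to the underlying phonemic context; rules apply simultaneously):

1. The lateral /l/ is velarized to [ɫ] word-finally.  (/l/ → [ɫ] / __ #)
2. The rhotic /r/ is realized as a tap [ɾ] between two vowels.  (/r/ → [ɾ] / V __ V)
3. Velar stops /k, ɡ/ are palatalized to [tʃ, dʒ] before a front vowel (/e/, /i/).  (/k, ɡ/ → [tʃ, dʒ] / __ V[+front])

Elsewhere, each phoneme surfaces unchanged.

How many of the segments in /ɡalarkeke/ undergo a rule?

Segments that undergo a rule: /k/ → [tʃ] (rule 3); /k/ → [tʃ] (rule 3).
All other segments surface unchanged.

2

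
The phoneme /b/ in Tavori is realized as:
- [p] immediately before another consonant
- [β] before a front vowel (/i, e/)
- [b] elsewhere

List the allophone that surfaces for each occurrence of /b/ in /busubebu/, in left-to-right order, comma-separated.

[b], [β], [b]

Occurrence 1 (position 1): no conditioning environment matches → elsewhere allophone [b].
Occurrence 2 (position 5): before a front vowel (/i, e/) → [β].
Occurrence 3 (position 7): no conditioning environment matches → elsewhere allophone [b].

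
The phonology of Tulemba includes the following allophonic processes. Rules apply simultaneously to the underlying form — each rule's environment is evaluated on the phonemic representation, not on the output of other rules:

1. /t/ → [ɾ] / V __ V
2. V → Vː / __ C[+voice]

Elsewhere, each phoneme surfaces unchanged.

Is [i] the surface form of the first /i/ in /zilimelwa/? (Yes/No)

/i/ (between /z/ and /l/): before a voiced consonant, so rule 2 applies → [iː].
The actual realization is [iː], not [i].

No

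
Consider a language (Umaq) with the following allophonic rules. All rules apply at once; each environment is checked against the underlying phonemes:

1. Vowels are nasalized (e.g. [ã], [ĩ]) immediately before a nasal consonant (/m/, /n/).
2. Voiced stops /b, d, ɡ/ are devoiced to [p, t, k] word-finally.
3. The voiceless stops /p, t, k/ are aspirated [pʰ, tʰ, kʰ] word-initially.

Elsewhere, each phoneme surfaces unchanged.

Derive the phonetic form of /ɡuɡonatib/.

[ɡuɡõnatip]

/ɡ/ (word-initial) is in the target of rule 2 but the environment (word-finally) is not met → [ɡ].
/u/ (between /ɡ/ and /ɡ/): rule 1 targets it, but not before a nasal consonant → unchanged [u].
/ɡ/ (between /u/ and /o/) is in the target of rule 2 but the environment (word-finally) is not met → [ɡ].
/o/ (between /ɡ/ and /n/) occurs before a nasal consonant → [õ] by rule 1.
/n/ (between /o/ and /a/) is unaffected → [n].
/a/ — between /n/ and /t/; rule 1 does not apply here → [a].
/t/ (between /a/ and /i/) fails the environment for rule 3, so it stays [t].
/i/ (between /t/ and /b/) fails the environment for rule 1, so it stays [i].
/b/ meets the environment for rule 2 (word-finally) → [p].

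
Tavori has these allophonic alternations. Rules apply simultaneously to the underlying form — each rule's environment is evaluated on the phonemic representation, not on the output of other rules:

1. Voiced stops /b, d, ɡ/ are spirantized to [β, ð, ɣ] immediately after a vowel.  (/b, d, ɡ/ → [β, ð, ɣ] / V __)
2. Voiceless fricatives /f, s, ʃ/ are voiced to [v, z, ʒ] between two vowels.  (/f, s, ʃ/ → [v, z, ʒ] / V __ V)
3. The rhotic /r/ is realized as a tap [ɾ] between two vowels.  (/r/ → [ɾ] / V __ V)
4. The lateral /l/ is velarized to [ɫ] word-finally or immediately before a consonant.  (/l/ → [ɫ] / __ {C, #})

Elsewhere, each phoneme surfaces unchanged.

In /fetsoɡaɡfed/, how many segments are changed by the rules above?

Segments that undergo a rule: /ɡ/ → [ɣ] (rule 1); /ɡ/ → [ɣ] (rule 1); /d/ → [ð] (rule 1).
All other segments surface unchanged.

3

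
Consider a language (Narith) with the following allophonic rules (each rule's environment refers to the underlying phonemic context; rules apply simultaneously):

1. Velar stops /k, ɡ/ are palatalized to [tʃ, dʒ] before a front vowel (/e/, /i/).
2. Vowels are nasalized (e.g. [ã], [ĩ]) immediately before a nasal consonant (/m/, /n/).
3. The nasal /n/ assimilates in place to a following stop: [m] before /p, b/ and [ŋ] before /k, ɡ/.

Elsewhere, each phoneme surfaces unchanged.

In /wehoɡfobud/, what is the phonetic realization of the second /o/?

[o]

/o/ (between /f/ and /b/) fails the environment for rule 2, so it stays [o].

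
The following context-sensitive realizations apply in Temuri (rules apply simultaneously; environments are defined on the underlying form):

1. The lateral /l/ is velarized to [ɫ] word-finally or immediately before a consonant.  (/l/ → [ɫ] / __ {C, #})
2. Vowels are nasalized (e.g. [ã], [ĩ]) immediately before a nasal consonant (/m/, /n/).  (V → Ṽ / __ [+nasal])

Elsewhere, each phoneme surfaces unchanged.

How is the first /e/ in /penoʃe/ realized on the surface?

Rule 2 applies to /e/ (between /p/ and /n/: before a nasal consonant) → [ẽ].

[ẽ]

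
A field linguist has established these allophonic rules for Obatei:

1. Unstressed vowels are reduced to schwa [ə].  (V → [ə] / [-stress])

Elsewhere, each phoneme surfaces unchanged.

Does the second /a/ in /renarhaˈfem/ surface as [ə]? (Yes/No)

Yes

/a/ — between /h/ and /f/, in an unstressed syllable — surfaces as [ə] (rule 1).
The actual realization is [ə], which matches [ə].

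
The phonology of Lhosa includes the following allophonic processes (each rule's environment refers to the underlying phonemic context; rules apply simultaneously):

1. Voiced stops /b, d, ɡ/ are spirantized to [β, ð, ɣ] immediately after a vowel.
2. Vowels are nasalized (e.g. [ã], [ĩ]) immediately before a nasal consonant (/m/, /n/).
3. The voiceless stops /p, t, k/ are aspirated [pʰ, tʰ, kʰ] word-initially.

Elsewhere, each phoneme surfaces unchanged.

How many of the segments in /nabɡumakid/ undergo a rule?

3

Segments that undergo a rule: /b/ → [β] (rule 1); /u/ → [ũ] (rule 2); /d/ → [ð] (rule 1).
All other segments surface unchanged.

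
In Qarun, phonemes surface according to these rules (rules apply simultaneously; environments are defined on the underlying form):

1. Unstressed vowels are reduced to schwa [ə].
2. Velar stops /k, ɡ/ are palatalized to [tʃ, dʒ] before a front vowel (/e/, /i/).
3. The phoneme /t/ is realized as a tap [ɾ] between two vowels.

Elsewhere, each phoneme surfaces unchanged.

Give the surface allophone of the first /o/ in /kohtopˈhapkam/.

Rule 1 applies to /o/ (between /k/ and /h/: in an unstressed syllable) → [ə].

[ə]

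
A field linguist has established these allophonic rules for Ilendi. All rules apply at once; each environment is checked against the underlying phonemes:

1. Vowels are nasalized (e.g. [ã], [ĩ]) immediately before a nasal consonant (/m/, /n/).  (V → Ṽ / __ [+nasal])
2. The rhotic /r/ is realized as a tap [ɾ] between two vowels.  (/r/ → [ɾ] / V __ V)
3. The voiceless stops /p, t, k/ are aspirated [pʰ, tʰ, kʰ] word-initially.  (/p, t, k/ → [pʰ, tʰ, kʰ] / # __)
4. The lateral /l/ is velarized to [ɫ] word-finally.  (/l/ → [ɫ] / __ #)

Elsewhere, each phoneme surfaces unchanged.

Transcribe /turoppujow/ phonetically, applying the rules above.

[tʰuɾoppujow]

/t/ — word-initial, word-initially — surfaces as [tʰ] (rule 3).
/u/ (between /t/ and /r/) fails the environment for rule 1, so it stays [u].
Rule 2 applies to /r/ (between /u/ and /o/: between two vowels) → [ɾ].
/o/ (between /r/ and /p/) is in the target of rule 1 but the environment (before a nasal consonant) is not met → [o].
/p/ — between /o/ and /p/; rule 3 does not apply here → [p].
/p/ (between /p/ and /u/): rule 3 targets it, but not word-initially → unchanged [p].
/u/ (between /p/ and /j/) fails the environment for rule 1, so it stays [u].
/j/ — not in any rule's target class → [j].
/o/ (between /j/ and /w/) fails the environment for rule 1, so it stays [o].
/w/ (word-final): no rule targets it → [w].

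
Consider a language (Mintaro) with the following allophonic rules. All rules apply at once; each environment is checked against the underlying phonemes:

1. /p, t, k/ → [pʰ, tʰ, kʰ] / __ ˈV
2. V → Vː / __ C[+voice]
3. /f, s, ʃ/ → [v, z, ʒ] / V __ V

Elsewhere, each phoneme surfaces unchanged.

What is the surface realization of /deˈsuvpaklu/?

[deˈzuːvpaklu]

/e/ (between /d/ and /s/): rule 2 targets it, but not before a voiced consonant → unchanged [e].
Rule 3 applies to /s/ (between /e/ and /u/: between two vowels) → [z].
/u/ (between /s/ and /v/) occurs before a voiced consonant → [uː] by rule 2.
/p/ — between /v/ and /a/; rule 1 does not apply here → [p].
/a/ (between /p/ and /k/) is in the target of rule 2 but the environment (before a voiced consonant) is not met → [a].
/k/ (between /a/ and /l/) fails the environment for rule 1, so it stays [k].
/u/ — word-final; rule 2 does not apply here → [u].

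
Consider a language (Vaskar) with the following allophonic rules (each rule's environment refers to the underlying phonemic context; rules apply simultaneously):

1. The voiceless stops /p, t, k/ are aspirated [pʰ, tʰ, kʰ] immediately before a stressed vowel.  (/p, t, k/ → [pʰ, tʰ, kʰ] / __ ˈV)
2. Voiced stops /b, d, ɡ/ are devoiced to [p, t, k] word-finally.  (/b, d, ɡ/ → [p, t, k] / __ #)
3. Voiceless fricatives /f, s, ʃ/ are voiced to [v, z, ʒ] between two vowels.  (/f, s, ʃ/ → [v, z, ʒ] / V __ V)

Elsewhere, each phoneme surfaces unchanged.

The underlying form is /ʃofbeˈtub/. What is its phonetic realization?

/ʃ/ (word-initial) fails the environment for rule 3, so it stays [ʃ].
/o/ — not in any rule's target class → [o].
/f/ — between /o/ and /b/; rule 3 does not apply here → [f].
/b/ — between /f/ and /e/; rule 2 does not apply here → [b].
/e/ stays [e].
/t/ (between /e/ and /u/) occurs immediately before a stressed vowel → [tʰ] by rule 1.
/u/ stays [u].
/b/ (word-final) occurs word-finally → [p] by rule 2.

[ʃofbeˈtʰup]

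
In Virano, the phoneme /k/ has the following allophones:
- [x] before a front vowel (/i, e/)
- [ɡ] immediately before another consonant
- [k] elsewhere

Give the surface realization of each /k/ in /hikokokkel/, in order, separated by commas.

Occurrence 1 (position 3): no conditioning environment matches → elsewhere allophone [k].
Occurrence 2 (position 5): no conditioning environment matches → elsewhere allophone [k].
Occurrence 3 (position 7): immediately before another consonant → [ɡ].
Occurrence 4 (position 8): before a front vowel (/i, e/) → [x].

[k], [k], [ɡ], [x]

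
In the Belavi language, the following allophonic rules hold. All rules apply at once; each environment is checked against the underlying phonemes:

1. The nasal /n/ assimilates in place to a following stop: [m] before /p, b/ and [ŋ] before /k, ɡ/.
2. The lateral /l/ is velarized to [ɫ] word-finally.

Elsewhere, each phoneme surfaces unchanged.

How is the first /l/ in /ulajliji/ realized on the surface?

/l/ (between /u/ and /a/) fails the environment for rule 2, so it stays [l].

[l]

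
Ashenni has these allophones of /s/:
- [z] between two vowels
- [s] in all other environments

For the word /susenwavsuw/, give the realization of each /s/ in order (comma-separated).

Occurrence 1 (position 1): no conditioning environment matches → elsewhere allophone [s].
Occurrence 2 (position 3): between two vowels → [z].
Occurrence 3 (position 9): no conditioning environment matches → elsewhere allophone [s].

[s], [z], [s]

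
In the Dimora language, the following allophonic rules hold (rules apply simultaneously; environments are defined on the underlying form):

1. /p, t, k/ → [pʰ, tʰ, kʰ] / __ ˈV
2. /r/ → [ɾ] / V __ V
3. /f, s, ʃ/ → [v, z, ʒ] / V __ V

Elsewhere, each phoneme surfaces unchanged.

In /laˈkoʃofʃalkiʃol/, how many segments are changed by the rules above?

Segments that undergo a rule: /k/ → [kʰ] (rule 1); /ʃ/ → [ʒ] (rule 3); /ʃ/ → [ʒ] (rule 3).
All other segments surface unchanged.

3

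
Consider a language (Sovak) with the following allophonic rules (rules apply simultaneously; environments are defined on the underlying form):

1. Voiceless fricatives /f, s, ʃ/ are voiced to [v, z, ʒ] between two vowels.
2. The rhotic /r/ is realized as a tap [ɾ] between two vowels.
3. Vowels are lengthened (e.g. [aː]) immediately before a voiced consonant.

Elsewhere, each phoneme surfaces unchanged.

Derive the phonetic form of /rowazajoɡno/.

/r/ (word-initial) fails the environment for rule 2, so it stays [r].
Rule 3 applies to /o/ (between /r/ and /w/: before a voiced consonant) → [oː].
/w/ — not in any rule's target class → [w].
/a/ (between /w/ and /z/): before a voiced consonant, so rule 3 applies → [aː].
/z/ stays [z].
/a/ — between /z/ and /j/, before a voiced consonant — surfaces as [aː] (rule 3).
/j/ (between /a/ and /o/): no rule targets it → [j].
Rule 3 applies to /o/ (between /j/ and /ɡ/: before a voiced consonant) → [oː].
/ɡ/ stays [ɡ].
/n/ — not in any rule's target class → [n].
/o/ (word-final): rule 3 targets it, but not before a voiced consonant → unchanged [o].

[roːwaːzaːjoːɡno]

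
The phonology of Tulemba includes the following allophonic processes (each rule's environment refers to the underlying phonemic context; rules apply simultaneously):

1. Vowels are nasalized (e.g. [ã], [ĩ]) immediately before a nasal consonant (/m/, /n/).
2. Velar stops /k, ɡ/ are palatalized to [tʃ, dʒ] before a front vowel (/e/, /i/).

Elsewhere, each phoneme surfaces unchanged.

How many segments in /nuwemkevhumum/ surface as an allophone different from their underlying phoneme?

4

Segments that undergo a rule: /e/ → [ẽ] (rule 1); /k/ → [tʃ] (rule 2); /u/ → [ũ] (rule 1); /u/ → [ũ] (rule 1).
All other segments surface unchanged.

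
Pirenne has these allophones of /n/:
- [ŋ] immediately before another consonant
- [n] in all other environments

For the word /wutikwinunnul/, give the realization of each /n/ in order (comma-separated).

[n], [ŋ], [n]

Occurrence 1 (position 8): no conditioning environment matches → elsewhere allophone [n].
Occurrence 2 (position 10): immediately before another consonant → [ŋ].
Occurrence 3 (position 11): no conditioning environment matches → elsewhere allophone [n].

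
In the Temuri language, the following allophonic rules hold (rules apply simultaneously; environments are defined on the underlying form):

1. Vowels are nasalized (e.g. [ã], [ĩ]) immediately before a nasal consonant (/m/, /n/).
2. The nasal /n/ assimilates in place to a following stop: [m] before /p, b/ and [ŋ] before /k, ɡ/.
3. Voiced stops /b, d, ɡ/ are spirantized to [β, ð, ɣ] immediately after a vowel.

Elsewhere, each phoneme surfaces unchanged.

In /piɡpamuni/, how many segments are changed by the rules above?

3

Segments that undergo a rule: /ɡ/ → [ɣ] (rule 3); /a/ → [ã] (rule 1); /u/ → [ũ] (rule 1).
All other segments surface unchanged.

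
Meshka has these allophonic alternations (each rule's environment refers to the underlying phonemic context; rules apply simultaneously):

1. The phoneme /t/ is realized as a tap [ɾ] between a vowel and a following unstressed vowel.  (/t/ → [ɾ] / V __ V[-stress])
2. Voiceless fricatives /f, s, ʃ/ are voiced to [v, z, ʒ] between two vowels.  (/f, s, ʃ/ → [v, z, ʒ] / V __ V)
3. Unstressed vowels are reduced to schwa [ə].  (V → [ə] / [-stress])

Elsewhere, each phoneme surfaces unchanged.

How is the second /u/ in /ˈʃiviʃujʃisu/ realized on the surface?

[ə]

/u/ — word-final, in an unstressed syllable — surfaces as [ə] (rule 3).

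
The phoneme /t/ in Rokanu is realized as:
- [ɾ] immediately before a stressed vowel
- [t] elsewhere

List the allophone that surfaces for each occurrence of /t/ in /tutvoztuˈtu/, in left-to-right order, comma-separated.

[t], [t], [t], [ɾ]

Occurrence 1 (position 1): no conditioning environment matches → elsewhere allophone [t].
Occurrence 2 (position 3): no conditioning environment matches → elsewhere allophone [t].
Occurrence 3 (position 7): no conditioning environment matches → elsewhere allophone [t].
Occurrence 4 (position 9): immediately before a stressed vowel → [ɾ].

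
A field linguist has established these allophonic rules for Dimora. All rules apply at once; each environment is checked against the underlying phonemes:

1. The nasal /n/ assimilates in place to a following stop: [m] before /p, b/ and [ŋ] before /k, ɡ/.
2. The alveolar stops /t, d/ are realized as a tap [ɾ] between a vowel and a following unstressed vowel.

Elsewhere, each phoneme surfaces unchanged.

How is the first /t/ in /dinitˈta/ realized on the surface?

/t/ (between /i/ and /t/) fails the environment for rule 2, so it stays [t].

[t]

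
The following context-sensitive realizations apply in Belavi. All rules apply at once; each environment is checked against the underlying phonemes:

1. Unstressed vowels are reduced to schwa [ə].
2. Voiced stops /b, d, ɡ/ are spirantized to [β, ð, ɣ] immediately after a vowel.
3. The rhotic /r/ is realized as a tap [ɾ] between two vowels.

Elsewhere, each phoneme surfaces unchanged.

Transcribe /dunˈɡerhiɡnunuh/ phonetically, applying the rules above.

/d/ (word-initial): rule 2 targets it, but not immediately after a vowel → unchanged [d].
/u/ — between /d/ and /n/, in an unstressed syllable — surfaces as [ə] (rule 1).
/ɡ/ (between /n/ and /e/) is in the target of rule 2 but the environment (immediately after a vowel) is not met → [ɡ].
/e/ (between /ɡ/ and /r/) is in the target of rule 1 but the environment (in an unstressed syllable) is not met → [e].
/r/ (between /e/ and /h/) fails the environment for rule 3, so it stays [r].
/i/ meets the environment for rule 1 (in an unstressed syllable) → [ə].
/ɡ/ (between /i/ and /n/): immediately after a vowel, so rule 2 applies → [ɣ].
/u/ (between /n/ and /n/): in an unstressed syllable, so rule 1 applies → [ə].
/u/ — between /n/ and /h/, in an unstressed syllable — surfaces as [ə] (rule 1).

[dənˈɡerhəɣnənəh]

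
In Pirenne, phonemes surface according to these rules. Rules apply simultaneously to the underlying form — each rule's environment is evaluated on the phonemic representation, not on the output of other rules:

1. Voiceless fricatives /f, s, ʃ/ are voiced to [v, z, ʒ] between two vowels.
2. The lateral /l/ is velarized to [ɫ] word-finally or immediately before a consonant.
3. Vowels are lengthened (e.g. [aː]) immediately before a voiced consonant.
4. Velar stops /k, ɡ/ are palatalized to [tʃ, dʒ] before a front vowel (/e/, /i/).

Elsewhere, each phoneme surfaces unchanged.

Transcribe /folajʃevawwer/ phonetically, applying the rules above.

[foːlaːjʃeːvaːwweːr]

/f/ (word-initial) is in the target of rule 1 but the environment (between two vowels) is not met → [f].
/o/ meets the environment for rule 3 (before a voiced consonant) → [oː].
/l/ — between /o/ and /a/; rule 2 does not apply here → [l].
/a/ meets the environment for rule 3 (before a voiced consonant) → [aː].
/j/ (between /a/ and /ʃ/): no rule targets it → [j].
/ʃ/ — between /j/ and /e/; rule 1 does not apply here → [ʃ].
/e/ (between /ʃ/ and /v/): before a voiced consonant, so rule 3 applies → [eː].
/v/ — not in any rule's target class → [v].
/a/ — between /v/ and /w/, before a voiced consonant — surfaces as [aː] (rule 3).
/w/ (between /a/ and /w/): no rule targets it → [w].
/w/ (between /w/ and /e/) is unaffected → [w].
Rule 3 applies to /e/ (between /w/ and /r/: before a voiced consonant) → [eː].
/r/ stays [r].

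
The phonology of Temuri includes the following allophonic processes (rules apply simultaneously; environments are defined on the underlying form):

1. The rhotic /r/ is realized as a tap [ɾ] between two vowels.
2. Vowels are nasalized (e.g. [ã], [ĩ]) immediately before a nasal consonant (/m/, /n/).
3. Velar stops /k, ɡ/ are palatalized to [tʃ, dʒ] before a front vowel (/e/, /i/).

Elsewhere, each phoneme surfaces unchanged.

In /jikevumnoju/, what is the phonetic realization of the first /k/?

[tʃ]

/k/ meets the environment for rule 3 (before a front vowel) → [tʃ].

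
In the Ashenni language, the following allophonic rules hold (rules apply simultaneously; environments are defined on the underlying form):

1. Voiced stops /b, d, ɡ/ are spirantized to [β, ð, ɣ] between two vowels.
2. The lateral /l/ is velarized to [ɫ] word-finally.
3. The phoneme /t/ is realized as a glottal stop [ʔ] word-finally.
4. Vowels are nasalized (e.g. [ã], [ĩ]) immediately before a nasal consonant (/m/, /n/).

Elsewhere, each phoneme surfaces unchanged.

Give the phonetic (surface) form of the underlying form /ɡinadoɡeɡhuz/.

[ɡĩnaðoɣeɡhuz]

/ɡ/ (word-initial) fails the environment for rule 1, so it stays [ɡ].
/i/ (between /ɡ/ and /n/) occurs before a nasal consonant → [ĩ] by rule 4.
/n/ stays [n].
/a/ (between /n/ and /d/) is in the target of rule 4 but the environment (before a nasal consonant) is not met → [a].
Rule 1 applies to /d/ (between /a/ and /o/: between two vowels) → [ð].
/o/ (between /d/ and /ɡ/) is in the target of rule 4 but the environment (before a nasal consonant) is not met → [o].
/ɡ/ — between /o/ and /e/, between two vowels — surfaces as [ɣ] (rule 1).
/e/ — between /ɡ/ and /ɡ/; rule 4 does not apply here → [e].
/ɡ/ (between /e/ and /h/) fails the environment for rule 1, so it stays [ɡ].
/h/ (between /ɡ/ and /u/) is unaffected → [h].
/u/ — between /h/ and /z/; rule 4 does not apply here → [u].
/z/ — not in any rule's target class → [z].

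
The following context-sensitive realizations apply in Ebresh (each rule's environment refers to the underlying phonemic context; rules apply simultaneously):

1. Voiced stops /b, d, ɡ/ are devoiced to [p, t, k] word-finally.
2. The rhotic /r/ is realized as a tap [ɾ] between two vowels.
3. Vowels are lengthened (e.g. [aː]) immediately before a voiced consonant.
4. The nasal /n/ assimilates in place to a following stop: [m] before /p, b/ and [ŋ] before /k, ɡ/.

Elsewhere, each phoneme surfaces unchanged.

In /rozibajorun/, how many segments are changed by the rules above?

6

Segments that undergo a rule: /o/ → [oː] (rule 3); /i/ → [iː] (rule 3); /a/ → [aː] (rule 3); /o/ → [oː] (rule 3); /r/ → [ɾ] (rule 2); /u/ → [uː] (rule 3).
All other segments surface unchanged.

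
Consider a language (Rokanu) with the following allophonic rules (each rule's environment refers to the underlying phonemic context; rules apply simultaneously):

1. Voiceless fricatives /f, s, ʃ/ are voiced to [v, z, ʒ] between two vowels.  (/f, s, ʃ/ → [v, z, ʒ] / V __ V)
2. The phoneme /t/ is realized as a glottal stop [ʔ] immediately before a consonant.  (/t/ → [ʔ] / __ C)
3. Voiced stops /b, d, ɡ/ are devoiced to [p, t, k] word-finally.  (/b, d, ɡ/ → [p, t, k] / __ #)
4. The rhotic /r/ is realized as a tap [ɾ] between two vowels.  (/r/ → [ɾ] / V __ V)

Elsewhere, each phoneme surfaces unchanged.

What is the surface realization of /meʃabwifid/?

[meʒabwivit]

/m/ (word-initial) is unaffected → [m].
/e/ — not in any rule's target class → [e].
/ʃ/ meets the environment for rule 1 (between two vowels) → [ʒ].
/a/ — not in any rule's target class → [a].
/b/ (between /a/ and /w/) is in the target of rule 3 but the environment (word-finally) is not met → [b].
/w/ (between /b/ and /i/): no rule targets it → [w].
/i/ — not in any rule's target class → [i].
/f/ meets the environment for rule 1 (between two vowels) → [v].
/i/ (between /f/ and /d/): no rule targets it → [i].
/d/ — word-final, word-finally — surfaces as [t] (rule 3).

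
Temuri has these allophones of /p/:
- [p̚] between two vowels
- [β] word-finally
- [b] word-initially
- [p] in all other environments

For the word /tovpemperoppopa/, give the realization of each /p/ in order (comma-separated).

Occurrence 1 (position 4): no conditioning environment matches → elsewhere allophone [p].
Occurrence 2 (position 7): no conditioning environment matches → elsewhere allophone [p].
Occurrence 3 (position 11): no conditioning environment matches → elsewhere allophone [p].
Occurrence 4 (position 12): no conditioning environment matches → elsewhere allophone [p].
Occurrence 5 (position 14): between two vowels → [p̚].

[p], [p], [p], [p], [p̚]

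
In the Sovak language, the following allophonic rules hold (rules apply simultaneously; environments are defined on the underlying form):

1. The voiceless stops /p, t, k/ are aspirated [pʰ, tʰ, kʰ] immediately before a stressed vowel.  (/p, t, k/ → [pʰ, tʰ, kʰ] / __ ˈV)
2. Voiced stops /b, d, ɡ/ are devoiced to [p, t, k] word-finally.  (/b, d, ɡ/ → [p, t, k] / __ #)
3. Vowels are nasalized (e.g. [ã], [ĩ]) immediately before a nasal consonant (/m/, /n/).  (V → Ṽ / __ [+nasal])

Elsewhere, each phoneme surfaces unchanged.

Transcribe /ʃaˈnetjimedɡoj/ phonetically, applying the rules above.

[ʃãˈnetjĩmedɡoj]

/ʃ/ stays [ʃ].
/a/ (between /ʃ/ and /n/): before a nasal consonant, so rule 3 applies → [ã].
/n/ stays [n].
/e/ (between /n/ and /t/) fails the environment for rule 3, so it stays [e].
/t/ (between /e/ and /j/) is in the target of rule 1 but the environment (immediately before a stressed vowel) is not met → [t].
/j/ (between /t/ and /i/): no rule targets it → [j].
/i/ (between /j/ and /m/): before a nasal consonant, so rule 3 applies → [ĩ].
/m/ stays [m].
/e/ (between /m/ and /d/): rule 3 targets it, but not before a nasal consonant → unchanged [e].
/d/ (between /e/ and /ɡ/) is in the target of rule 2 but the environment (word-finally) is not met → [d].
/ɡ/ (between /d/ and /o/) fails the environment for rule 2, so it stays [ɡ].
/o/ (between /ɡ/ and /j/): rule 3 targets it, but not before a nasal consonant → unchanged [o].
/j/ stays [j].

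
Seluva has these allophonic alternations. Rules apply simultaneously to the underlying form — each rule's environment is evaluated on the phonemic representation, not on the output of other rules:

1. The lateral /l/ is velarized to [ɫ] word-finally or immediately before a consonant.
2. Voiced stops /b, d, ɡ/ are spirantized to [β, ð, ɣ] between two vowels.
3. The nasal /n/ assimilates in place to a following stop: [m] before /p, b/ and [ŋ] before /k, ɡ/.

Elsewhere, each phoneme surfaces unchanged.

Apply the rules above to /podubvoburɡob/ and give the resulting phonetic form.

/d/ (between /o/ and /u/): between two vowels, so rule 2 applies → [ð].
/b/ (between /u/ and /v/): rule 2 targets it, but not between two vowels → unchanged [b].
/b/ — between /o/ and /u/, between two vowels — surfaces as [β] (rule 2).
/ɡ/ (between /r/ and /o/): rule 2 targets it, but not between two vowels → unchanged [ɡ].
/b/ (word-final): rule 2 targets it, but not between two vowels → unchanged [b].

[poðubvoβurɡob]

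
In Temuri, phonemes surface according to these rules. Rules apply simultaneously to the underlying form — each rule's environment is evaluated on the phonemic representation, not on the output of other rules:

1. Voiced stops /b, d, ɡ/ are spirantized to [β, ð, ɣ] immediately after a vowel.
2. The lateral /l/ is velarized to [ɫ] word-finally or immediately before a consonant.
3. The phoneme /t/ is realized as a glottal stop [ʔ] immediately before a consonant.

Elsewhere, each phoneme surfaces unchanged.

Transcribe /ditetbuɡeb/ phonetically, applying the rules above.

/d/ (word-initial): rule 1 targets it, but not immediately after a vowel → unchanged [d].
/i/ (between /d/ and /t/) is unaffected → [i].
/t/ (between /i/ and /e/): rule 3 targets it, but not immediately before a consonant → unchanged [t].
/e/ — not in any rule's target class → [e].
Rule 3 applies to /t/ (between /e/ and /b/: immediately before a consonant) → [ʔ].
/b/ (between /t/ and /u/) fails the environment for rule 1, so it stays [b].
/u/ stays [u].
Rule 1 applies to /ɡ/ (between /u/ and /e/: immediately after a vowel) → [ɣ].
/e/ — not in any rule's target class → [e].
/b/ (word-final) occurs immediately after a vowel → [β] by rule 1.

[diteʔbuɣeβ]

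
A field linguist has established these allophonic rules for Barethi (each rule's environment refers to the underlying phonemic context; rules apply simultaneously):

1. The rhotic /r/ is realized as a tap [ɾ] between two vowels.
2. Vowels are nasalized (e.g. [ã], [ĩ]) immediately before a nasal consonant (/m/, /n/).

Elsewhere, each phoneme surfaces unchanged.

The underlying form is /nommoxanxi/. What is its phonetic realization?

[nõmmoxãnxi]

/o/ (between /n/ and /m/): before a nasal consonant, so rule 2 applies → [õ].
/o/ (between /m/ and /x/) is in the target of rule 2 but the environment (before a nasal consonant) is not met → [o].
/a/ (between /x/ and /n/): before a nasal consonant, so rule 2 applies → [ã].
/i/ (word-final): rule 2 targets it, but not before a nasal consonant → unchanged [i].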